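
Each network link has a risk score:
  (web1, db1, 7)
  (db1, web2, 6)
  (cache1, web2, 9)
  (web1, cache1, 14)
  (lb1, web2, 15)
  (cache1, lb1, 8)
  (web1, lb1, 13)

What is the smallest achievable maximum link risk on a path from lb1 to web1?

9

A few of the lb1→web1 routes:
lb1 -> cache1 -> web2 -> db1 -> web1: max(8, 9, 6, 7) = 9
lb1 -> cache1 -> web1: max(8, 14) = 14
lb1 -> web1: max(13) = 13
Smallest bottleneck: 9.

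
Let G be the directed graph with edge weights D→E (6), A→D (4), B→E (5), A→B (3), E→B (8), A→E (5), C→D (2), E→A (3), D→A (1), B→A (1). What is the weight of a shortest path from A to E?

5

Paths from A to E:
A → D → E: 4 + 6 = 10
A → E: 5
A → B → E: 3 + 5 = 8
The minimum is 5.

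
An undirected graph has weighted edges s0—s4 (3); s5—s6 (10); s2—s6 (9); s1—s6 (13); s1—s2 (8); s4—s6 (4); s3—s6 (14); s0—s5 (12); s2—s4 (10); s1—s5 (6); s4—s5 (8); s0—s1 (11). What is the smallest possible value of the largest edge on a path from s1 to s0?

8

Checking several routes:
s1 → s5 → s6 → s4 → s0: max(6, 10, 4, 3) = 10
s1 → s5 → s4 → s0: max(6, 8, 3) = 8
s1 → s5 → s6 → s2 → s4 → s0: max(6, 10, 9, 10, 3) = 10
s1 → s2 → s4 → s0: max(8, 10, 3) = 10
s1 → s2 → s6 → s4 → s0: max(8, 9, 4, 3) = 9
s1 → s2 → s6 → s5 → s4 → s0: max(8, 9, 10, 8, 3) = 10
Smallest bottleneck: 8.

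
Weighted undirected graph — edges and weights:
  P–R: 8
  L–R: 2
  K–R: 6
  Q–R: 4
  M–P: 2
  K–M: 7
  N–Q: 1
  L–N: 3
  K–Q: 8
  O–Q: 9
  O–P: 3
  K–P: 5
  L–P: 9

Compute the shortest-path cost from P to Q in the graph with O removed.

Some routes from P to Q avoiding O:
P - R - Q: 8 + 4 = 12
P - L - N - Q: 9 + 3 + 1 = 13
P - K - Q: 5 + 8 = 13
The minimum is 12.

12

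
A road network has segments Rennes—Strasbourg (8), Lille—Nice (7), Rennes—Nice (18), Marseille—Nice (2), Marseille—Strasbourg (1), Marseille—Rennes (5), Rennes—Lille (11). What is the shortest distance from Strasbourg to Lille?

10

Comparing a few candidate routes:
Strasbourg → Marseille → Rennes → Nice → Lille: 1 + 5 + 18 + 7 = 31
Strasbourg → Marseille → Nice → Lille: 1 + 2 + 7 = 10
Strasbourg → Marseille → Rennes → Lille: 1 + 5 + 11 = 17
Strasbourg → Rennes → Marseille → Nice → Lille: 8 + 5 + 2 + 7 = 22
Strasbourg → Rennes → Lille: 8 + 11 = 19
Strasbourg → Marseille → Nice → Rennes → Lille: 1 + 2 + 18 + 11 = 32
The minimum is 10 mi.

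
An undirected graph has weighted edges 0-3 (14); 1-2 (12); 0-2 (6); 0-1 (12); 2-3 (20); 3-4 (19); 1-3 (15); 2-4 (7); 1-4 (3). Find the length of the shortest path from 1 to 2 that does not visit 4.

12

Paths from 1 to 2 avoiding 4:
1 -> 0 -> 2: 12 + 6 = 18
1 -> 0 -> 3 -> 2: 12 + 14 + 20 = 46
1 -> 3 -> 2: 15 + 20 = 35
1 -> 2: 12
1 -> 3 -> 0 -> 2: 15 + 14 + 6 = 35
Shortest: 12.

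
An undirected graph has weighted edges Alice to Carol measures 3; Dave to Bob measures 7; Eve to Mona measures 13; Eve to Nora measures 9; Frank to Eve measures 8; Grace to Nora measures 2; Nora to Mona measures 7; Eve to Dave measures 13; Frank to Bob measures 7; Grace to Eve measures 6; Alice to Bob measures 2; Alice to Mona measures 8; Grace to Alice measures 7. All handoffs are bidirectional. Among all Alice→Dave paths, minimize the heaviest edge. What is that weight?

7

Some routes from Alice to Dave:
Alice→Grace→Eve→Frank→Bob→Dave: max(7, 6, 8, 7, 7) = 8
Alice→Mona→Nora→Eve→Frank→Bob→Dave: max(8, 7, 9, 8, 7, 7) = 9
Alice→Mona→Nora→Grace→Eve→Frank→Bob→Dave: max(8, 7, 2, 6, 8, 7, 7) = 8
Alice→Bob→Dave: max(2, 7) = 7
Alice→Grace→Nora→Eve→Frank→Bob→Dave: max(7, 2, 9, 8, 7, 7) = 9
Alice→Mona→Nora→Eve→Dave: max(8, 7, 9, 13) = 13
Smallest bottleneck: 7.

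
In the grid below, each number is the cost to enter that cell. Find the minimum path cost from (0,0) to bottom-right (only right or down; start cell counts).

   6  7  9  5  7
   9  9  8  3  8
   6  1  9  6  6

Cheapest: r0c0 -> r0c1 -> r0c2 -> r0c3 -> r1c3 -> r2c3 -> r2c4
  6 + 7 + 9 + 5 + 3 + 6 + 6 = 42

42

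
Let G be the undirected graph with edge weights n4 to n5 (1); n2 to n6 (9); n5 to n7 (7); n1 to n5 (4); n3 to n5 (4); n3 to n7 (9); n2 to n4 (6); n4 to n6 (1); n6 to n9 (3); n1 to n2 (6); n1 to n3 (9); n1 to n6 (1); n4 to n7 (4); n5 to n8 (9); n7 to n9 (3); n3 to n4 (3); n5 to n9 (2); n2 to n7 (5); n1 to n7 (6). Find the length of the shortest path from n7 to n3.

7

Comparing a few candidate routes:
n7 - n9 - n5 - n4 - n3: 3 + 2 + 1 + 3 = 9
n7 - n4 - n5 - n3: 4 + 1 + 4 = 9
n7 - n9 - n5 - n3: 3 + 2 + 4 = 9
n7 - n3: 9
n7 - n9 - n6 - n4 - n3: 3 + 3 + 1 + 3 = 10
n7 - n4 - n3: 4 + 3 = 7
Shortest: 7.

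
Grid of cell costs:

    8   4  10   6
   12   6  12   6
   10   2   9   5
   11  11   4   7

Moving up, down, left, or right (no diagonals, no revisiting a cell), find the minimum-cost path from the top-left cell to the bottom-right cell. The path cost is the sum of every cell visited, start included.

40

One optimal route is (0,0) → (0,1) → (1,1) → (2,1) → (2,2) → (3,2) → (3,3).
Its cost is 8 + 4 + 6 + 2 + 9 + 4 + 7 = 40.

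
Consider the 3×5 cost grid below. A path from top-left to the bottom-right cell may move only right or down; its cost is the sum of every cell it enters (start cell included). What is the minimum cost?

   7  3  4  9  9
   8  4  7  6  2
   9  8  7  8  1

30

Cheapest: [0,0] → [0,1] → [0,2] → [1,2] → [1,3] → [1,4] → [2,4]
  7 + 3 + 4 + 7 + 6 + 2 + 1 = 30
For comparison, the top-then-right route costs 35.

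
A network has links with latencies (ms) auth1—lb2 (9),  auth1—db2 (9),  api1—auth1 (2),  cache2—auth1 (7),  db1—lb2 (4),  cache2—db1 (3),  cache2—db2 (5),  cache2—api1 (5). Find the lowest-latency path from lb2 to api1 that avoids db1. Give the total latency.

Paths from lb2 to api1 avoiding db1:
lb2 → auth1 → api1: 9 + 2 = 11
lb2 → auth1 → cache2 → api1: 9 + 7 + 5 = 21
lb2 → auth1 → db2 → cache2 → api1: 9 + 9 + 5 + 5 = 28
The minimum is 11 ms.

11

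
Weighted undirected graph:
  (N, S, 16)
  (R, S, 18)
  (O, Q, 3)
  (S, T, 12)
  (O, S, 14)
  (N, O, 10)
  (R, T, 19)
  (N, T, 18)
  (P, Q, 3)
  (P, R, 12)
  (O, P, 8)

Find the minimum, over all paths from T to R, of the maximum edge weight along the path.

Checking several routes:
T-S-O-Q-P-R: max(12, 14, 3, 3, 12) = 14
T-S-N-O-P-R: max(12, 16, 10, 8, 12) = 16
T-S-O-P-R: max(12, 14, 8, 12) = 14
Best route has worst link 14.

14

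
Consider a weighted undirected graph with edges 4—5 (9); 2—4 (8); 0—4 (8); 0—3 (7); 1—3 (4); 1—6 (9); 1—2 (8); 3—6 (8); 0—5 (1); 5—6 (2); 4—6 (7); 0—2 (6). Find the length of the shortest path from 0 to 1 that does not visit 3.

12

Comparing a few candidate routes:
0→2→1: 6 + 8 = 14
0→4→6→1: 8 + 7 + 9 = 24
0→4→2→1: 8 + 8 + 8 = 24
0→5→4→2→1: 1 + 9 + 8 + 8 = 26
0→5→6→1: 1 + 2 + 9 = 12
Shortest: 12.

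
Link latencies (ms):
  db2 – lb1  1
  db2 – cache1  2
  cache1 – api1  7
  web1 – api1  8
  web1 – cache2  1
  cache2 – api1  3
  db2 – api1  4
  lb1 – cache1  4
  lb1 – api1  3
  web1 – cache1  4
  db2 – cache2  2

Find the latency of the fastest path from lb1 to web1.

4

A few of the lb1→web1 routes:
lb1 - db2 - cache1 - web1: 1 + 2 + 4 = 7
lb1 - cache1 - db2 - cache2 - web1: 4 + 2 + 2 + 1 = 9
lb1 - api1 - cache2 - web1: 3 + 3 + 1 = 7
lb1 - cache1 - web1: 4 + 4 = 8
lb1 - db2 - cache2 - web1: 1 + 2 + 1 = 4
Best route has total 4 ms.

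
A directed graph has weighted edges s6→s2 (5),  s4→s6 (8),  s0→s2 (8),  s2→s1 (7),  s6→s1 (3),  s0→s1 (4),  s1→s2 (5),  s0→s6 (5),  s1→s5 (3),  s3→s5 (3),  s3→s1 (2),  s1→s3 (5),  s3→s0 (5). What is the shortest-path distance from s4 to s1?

11

Routes from s4 to s1:
s4-s6-s1: 8 + 3 = 11
s4-s6-s2-s1: 8 + 5 + 7 = 20
Shortest: 11.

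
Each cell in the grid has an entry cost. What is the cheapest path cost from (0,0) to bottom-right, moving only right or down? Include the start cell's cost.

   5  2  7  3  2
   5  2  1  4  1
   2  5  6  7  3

18

Best path: r0c0 r0c1 r1c1 r1c2 r1c3 r1c4 r2c4
Cost: 5 + 2 + 2 + 1 + 4 + 1 + 3 = 18
For comparison, the top-then-right route costs 23.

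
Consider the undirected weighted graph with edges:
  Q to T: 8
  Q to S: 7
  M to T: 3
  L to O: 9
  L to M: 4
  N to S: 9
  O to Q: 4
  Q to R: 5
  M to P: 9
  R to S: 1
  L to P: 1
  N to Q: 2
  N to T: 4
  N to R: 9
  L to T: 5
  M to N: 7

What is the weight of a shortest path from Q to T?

6

A few of the Q→T routes:
Q -> R -> N -> T: 5 + 9 + 4 = 18
Q -> N -> T: 2 + 4 = 6
Q -> T: 8
Q -> N -> M -> L -> T: 2 + 7 + 4 + 5 = 18
Q -> N -> M -> T: 2 + 7 + 3 = 12
Q -> O -> L -> T: 4 + 9 + 5 = 18
Best route has total 6.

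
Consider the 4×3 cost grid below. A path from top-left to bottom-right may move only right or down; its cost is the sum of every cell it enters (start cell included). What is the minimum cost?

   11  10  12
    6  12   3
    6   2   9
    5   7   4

36

Take (0,0) -> (1,0) -> (2,0) -> (2,1) -> (3,1) -> (3,2) for a total of 11 + 6 + 6 + 2 + 7 + 4 = 36.
(Top row then right column would cost 49.)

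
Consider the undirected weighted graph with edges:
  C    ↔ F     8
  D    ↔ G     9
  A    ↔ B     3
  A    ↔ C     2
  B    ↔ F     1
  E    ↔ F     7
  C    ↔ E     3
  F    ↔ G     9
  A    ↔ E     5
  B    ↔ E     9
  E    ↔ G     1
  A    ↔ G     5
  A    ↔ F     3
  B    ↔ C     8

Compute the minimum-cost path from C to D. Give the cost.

A few of the C→D routes:
C→E→G→D: 3 + 1 + 9 = 13
C→A→F→E→G→D: 2 + 3 + 7 + 1 + 9 = 22
C→A→E→G→D: 2 + 5 + 1 + 9 = 17
C→A→G→D: 2 + 5 + 9 = 16
Shortest: 13.

13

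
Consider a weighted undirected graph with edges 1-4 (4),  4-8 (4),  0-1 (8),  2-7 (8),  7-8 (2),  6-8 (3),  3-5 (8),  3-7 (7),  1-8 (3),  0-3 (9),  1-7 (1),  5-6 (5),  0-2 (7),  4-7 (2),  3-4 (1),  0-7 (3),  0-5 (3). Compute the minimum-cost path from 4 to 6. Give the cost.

Some routes from 4 to 6:
4 - 7 - 1 - 8 - 6: 2 + 1 + 3 + 3 = 9
4 - 1 - 8 - 6: 4 + 3 + 3 = 10
4 - 8 - 6: 4 + 3 = 7
4 - 1 - 7 - 8 - 6: 4 + 1 + 2 + 3 = 10
4 - 7 - 8 - 6: 2 + 2 + 3 = 7
Shortest: 7.

7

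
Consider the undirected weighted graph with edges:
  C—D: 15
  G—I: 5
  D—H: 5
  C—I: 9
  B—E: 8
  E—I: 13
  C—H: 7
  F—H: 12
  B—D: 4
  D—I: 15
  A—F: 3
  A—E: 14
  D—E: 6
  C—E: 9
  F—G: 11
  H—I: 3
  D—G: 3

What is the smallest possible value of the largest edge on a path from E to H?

Some routes from E to H:
E-D-G-I-H: max(6, 3, 5, 3) = 6
E-B-D-G-I-H: max(8, 4, 3, 5, 3) = 8
E-B-D-H: max(8, 4, 5) = 8
E-D-H: max(6, 5) = 6
Smallest bottleneck: 6.

6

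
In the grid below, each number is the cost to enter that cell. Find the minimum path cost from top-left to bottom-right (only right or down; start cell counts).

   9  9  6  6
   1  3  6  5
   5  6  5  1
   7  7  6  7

32

Take [0,0] → [1,0] → [1,1] → [1,2] → [1,3] → [2,3] → [3,3] for a total of 9 + 1 + 3 + 6 + 5 + 1 + 7 = 32.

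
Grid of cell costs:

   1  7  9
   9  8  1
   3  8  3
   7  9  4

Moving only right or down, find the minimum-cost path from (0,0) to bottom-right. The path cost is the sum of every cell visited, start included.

Path r0c0→r0c1→r1c1→r1c2→r2c2→r3c2: 1 + 7 + 8 + 1 + 3 + 4 = 24.
For comparison, the top-then-right route costs 25.

24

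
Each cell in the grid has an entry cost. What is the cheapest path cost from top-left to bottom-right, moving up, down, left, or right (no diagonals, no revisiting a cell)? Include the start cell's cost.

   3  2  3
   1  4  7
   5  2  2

12

Path (0,0) → (1,0) → (1,1) → (2,1) → (2,2): 3 + 1 + 4 + 2 + 2 = 12.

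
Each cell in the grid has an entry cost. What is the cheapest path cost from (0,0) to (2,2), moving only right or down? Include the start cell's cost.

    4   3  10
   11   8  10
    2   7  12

34

Best path: r0c0→r0c1→r1c1→r2c1→r2c2
Cost: 4 + 3 + 8 + 7 + 12 = 34
For comparison, the top-then-right route costs 39.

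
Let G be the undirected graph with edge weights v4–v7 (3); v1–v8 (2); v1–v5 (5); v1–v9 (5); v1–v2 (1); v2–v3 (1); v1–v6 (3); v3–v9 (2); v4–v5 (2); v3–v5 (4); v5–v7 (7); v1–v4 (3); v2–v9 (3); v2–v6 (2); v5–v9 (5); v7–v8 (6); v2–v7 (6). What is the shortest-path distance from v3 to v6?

A few of the v3→v6 routes:
v3-v9-v2-v6: 2 + 3 + 2 = 7
v3-v2-v6: 1 + 2 = 3
v3-v2-v1-v6: 1 + 1 + 3 = 5
Best route has total 3.

3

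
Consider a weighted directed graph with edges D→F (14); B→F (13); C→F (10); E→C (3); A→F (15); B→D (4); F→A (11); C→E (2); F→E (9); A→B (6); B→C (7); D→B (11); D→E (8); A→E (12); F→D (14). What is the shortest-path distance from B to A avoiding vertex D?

Routes from B to A avoiding D:
B -> C -> F -> A: 7 + 10 + 11 = 28
B -> F -> A: 13 + 11 = 24
The minimum is 24.

24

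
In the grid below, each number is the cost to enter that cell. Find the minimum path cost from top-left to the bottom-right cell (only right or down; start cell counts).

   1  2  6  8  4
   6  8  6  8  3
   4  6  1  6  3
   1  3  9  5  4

29

Cheapest: (0,0) -> (0,1) -> (0,2) -> (1,2) -> (2,2) -> (2,3) -> (2,4) -> (3,4)
  1 + 2 + 6 + 6 + 1 + 6 + 3 + 4 = 29
For comparison, the top-then-right route costs 31.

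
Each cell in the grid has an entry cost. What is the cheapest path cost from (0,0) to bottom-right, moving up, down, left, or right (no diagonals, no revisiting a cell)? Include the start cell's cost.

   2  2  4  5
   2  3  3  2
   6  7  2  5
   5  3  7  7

24

One optimal route is [0,0] → [0,1] → [1,1] → [1,2] → [1,3] → [2,3] → [3,3].
Its cost is 2 + 2 + 3 + 3 + 2 + 5 + 7 = 24.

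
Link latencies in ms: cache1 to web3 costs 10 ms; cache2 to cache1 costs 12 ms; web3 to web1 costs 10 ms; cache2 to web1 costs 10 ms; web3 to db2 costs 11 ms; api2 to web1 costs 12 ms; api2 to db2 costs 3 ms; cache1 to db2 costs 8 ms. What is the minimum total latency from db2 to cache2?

20

Some routes from db2 to cache2:
db2 -> web3 -> web1 -> cache2: 11 + 10 + 10 = 31
db2 -> cache1 -> cache2: 8 + 12 = 20
db2 -> api2 -> web1 -> cache2: 3 + 12 + 10 = 25
The minimum is 20 ms.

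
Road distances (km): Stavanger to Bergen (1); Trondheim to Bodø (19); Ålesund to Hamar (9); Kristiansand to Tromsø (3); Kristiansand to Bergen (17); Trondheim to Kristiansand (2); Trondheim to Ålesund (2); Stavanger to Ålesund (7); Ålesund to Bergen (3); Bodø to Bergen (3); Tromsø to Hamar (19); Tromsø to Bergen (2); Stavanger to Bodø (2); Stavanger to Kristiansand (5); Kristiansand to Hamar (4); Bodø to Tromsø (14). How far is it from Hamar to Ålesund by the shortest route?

Checking several routes:
Hamar-Kristiansand-Tromsø-Bergen-Ålesund: 4 + 3 + 2 + 3 = 12
Hamar-Kristiansand-Trondheim-Ålesund: 4 + 2 + 2 = 8
Hamar-Ålesund: 9
The minimum is 8 km.

8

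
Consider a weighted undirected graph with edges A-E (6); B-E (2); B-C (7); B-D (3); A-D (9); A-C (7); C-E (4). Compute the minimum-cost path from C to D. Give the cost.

A few of the C→D routes:
C-A-D: 7 + 9 = 16
C-B-D: 7 + 3 = 10
C-E-A-D: 4 + 6 + 9 = 19
C-E-B-D: 4 + 2 + 3 = 9
C-A-E-B-D: 7 + 6 + 2 + 3 = 18
Shortest: 9.

9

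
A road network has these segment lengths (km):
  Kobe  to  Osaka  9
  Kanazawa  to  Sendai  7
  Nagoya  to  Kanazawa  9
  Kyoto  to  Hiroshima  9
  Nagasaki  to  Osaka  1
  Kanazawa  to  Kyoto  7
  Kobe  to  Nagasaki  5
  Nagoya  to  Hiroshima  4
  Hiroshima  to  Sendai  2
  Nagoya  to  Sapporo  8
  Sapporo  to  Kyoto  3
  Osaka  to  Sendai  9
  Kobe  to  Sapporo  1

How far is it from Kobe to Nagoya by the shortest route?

9

Comparing a few candidate routes:
Kobe-Sapporo-Kyoto-Kanazawa-Sendai-Hiroshima-Nagoya: 1 + 3 + 7 + 7 + 2 + 4 = 24
Kobe-Sapporo-Nagoya: 1 + 8 = 9
Kobe-Nagasaki-Osaka-Sendai-Hiroshima-Nagoya: 5 + 1 + 9 + 2 + 4 = 21
Kobe-Osaka-Sendai-Hiroshima-Nagoya: 9 + 9 + 2 + 4 = 24
Kobe-Sapporo-Kyoto-Kanazawa-Nagoya: 1 + 3 + 7 + 9 = 20
Kobe-Sapporo-Kyoto-Hiroshima-Nagoya: 1 + 3 + 9 + 4 = 17
Shortest: 9 km.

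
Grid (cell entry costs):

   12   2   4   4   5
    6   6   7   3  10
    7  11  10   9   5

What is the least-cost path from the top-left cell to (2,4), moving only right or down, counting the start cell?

Best path: [0,0] [0,1] [0,2] [0,3] [1,3] [2,3] [2,4]
Cost: 12 + 2 + 4 + 4 + 3 + 9 + 5 = 39

39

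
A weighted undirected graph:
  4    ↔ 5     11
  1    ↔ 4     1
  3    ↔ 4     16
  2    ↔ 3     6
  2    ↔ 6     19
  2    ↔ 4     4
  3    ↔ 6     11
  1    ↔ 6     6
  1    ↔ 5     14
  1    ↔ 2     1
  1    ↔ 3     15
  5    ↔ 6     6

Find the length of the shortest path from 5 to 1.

A few of the 5→1 routes:
5-4-2-1: 11 + 4 + 1 = 16
5-6-1: 6 + 6 = 12
5-6-3-2-1: 6 + 11 + 6 + 1 = 24
5-6-2-1: 6 + 19 + 1 = 26
5-1: 14
5-4-1: 11 + 1 = 12
The minimum is 12.

12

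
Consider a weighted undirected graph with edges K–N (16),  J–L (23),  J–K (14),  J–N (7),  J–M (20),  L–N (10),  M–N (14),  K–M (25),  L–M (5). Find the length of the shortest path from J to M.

20

Some routes from J to M:
J -> N -> M: 7 + 14 = 21
J -> M: 20
J -> L -> M: 23 + 5 = 28
J -> K -> N -> M: 14 + 16 + 14 = 44
J -> N -> L -> M: 7 + 10 + 5 = 22
J -> K -> M: 14 + 25 = 39
Shortest: 20.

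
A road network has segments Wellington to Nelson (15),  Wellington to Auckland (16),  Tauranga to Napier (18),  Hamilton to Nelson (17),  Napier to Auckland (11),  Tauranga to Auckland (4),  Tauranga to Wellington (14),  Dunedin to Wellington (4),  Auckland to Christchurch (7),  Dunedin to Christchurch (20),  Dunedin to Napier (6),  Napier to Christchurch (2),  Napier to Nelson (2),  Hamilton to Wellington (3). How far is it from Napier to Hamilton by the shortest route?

Checking several routes:
Napier→Dunedin→Wellington→Hamilton: 6 + 4 + 3 = 13
Napier→Christchurch→Dunedin→Wellington→Hamilton: 2 + 20 + 4 + 3 = 29
Napier→Nelson→Wellington→Hamilton: 2 + 15 + 3 = 20
Napier→Christchurch→Auckland→Wellington→Hamilton: 2 + 7 + 16 + 3 = 28
Napier→Nelson→Hamilton: 2 + 17 = 19
The minimum is 13.

13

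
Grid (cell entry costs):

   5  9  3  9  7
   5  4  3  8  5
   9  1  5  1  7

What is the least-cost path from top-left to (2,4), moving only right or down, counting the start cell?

28

One optimal route is r0c0 → r1c0 → r1c1 → r2c1 → r2c2 → r2c3 → r2c4.
Its cost is 5 + 5 + 4 + 1 + 5 + 1 + 7 = 28.
(Top row then right column would cost 45.)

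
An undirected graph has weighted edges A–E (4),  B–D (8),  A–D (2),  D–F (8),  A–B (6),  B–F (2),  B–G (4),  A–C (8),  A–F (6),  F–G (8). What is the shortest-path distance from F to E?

Checking several routes:
F-G-B-A-E: 8 + 4 + 6 + 4 = 22
F-B-D-A-E: 2 + 8 + 2 + 4 = 16
F-D-A-E: 8 + 2 + 4 = 14
F-A-E: 6 + 4 = 10
F-B-A-E: 2 + 6 + 4 = 12
F-G-B-D-A-E: 8 + 4 + 8 + 2 + 4 = 26
The minimum is 10.

10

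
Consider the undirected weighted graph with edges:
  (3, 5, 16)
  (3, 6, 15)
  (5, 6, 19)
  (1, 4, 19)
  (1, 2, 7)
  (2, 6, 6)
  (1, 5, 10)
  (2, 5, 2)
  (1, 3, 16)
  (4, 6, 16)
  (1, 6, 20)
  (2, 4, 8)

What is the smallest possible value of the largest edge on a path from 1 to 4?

8

Comparing a few candidate routes:
1-2-4: max(7, 8) = 8
1-2-5-3-6-4: max(7, 2, 16, 15, 16) = 16
1-2-6-4: max(7, 6, 16) = 16
1-5-2-4: max(10, 2, 8) = 10
Smallest bottleneck: 8.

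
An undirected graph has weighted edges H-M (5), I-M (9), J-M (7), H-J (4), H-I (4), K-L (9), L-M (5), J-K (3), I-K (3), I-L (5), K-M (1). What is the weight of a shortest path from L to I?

5

Comparing a few candidate routes:
L-M-K-I: 5 + 1 + 3 = 9
L-K-I: 9 + 3 = 12
L-I: 5
L-M-H-I: 5 + 5 + 4 = 14
L-M-I: 5 + 9 = 14
Shortest: 5.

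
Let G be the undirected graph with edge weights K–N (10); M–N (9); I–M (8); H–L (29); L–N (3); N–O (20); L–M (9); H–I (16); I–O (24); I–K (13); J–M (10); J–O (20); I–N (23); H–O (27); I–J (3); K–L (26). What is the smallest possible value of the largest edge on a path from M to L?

9

Checking several routes:
M→I→K→N→L: max(8, 13, 10, 3) = 13
M→N→L: max(9, 3) = 9
M→J→I→K→N→L: max(10, 3, 13, 10, 3) = 13
M→L: max(9) = 9
The minimum achievable maximum is 9.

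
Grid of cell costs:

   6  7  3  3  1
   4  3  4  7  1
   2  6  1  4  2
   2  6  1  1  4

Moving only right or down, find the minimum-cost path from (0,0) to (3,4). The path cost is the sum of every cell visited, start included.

24

Take [0,0] → [1,0] → [1,1] → [1,2] → [2,2] → [3,2] → [3,3] → [3,4] for a total of 6 + 4 + 3 + 4 + 1 + 1 + 1 + 4 = 24.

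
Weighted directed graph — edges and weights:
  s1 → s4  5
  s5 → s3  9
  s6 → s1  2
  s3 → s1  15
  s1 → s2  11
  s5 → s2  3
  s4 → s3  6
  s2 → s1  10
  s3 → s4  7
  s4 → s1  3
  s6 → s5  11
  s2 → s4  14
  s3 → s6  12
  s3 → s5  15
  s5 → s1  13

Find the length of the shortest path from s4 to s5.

Paths from s4 to s5:
s4 → s3 → s6 → s5: 6 + 12 + 11 = 29
s4 → s3 → s5: 6 + 15 = 21
Best route has total 21.

21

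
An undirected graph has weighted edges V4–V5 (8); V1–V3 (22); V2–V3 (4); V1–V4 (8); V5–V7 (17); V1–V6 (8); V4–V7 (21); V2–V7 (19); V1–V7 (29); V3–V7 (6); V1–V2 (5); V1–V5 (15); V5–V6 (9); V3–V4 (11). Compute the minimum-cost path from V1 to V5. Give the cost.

15

Checking several routes:
V1 -> V5: 15
V1 -> V4 -> V5: 8 + 8 = 16
V1 -> V6 -> V5: 8 + 9 = 17
The minimum is 15.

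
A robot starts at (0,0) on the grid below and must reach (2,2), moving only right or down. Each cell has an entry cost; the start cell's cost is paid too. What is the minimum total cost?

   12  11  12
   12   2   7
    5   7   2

One optimal route is r0c0 r0c1 r1c1 r1c2 r2c2.
Its cost is 12 + 11 + 2 + 7 + 2 = 34.
(Top row then right column would cost 44.)

34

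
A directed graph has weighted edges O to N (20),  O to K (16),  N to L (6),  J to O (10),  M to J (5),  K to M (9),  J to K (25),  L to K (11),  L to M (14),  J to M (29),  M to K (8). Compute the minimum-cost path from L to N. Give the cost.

49

Routes from L to N:
L-K-M-J-O-N: 11 + 9 + 5 + 10 + 20 = 55
L-M-J-O-N: 14 + 5 + 10 + 20 = 49
The minimum is 49.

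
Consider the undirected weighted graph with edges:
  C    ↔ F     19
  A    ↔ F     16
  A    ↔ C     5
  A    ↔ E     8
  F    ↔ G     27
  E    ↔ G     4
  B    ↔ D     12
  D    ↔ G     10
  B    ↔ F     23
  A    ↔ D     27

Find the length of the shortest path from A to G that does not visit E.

Checking several routes:
A -> C -> F -> G: 5 + 19 + 27 = 51
A -> F -> B -> D -> G: 16 + 23 + 12 + 10 = 61
A -> F -> G: 16 + 27 = 43
A -> C -> F -> B -> D -> G: 5 + 19 + 23 + 12 + 10 = 69
A -> D -> G: 27 + 10 = 37
The minimum is 37.

37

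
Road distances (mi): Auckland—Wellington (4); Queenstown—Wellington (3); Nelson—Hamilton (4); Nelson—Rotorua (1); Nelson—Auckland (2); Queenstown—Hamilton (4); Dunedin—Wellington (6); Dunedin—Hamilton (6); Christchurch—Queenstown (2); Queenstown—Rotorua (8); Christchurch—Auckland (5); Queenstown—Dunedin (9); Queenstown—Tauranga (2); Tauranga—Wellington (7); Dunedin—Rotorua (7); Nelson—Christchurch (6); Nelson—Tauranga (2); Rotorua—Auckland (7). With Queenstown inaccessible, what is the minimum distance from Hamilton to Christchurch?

A few of the Hamilton→Christchurch routes:
Hamilton-Dunedin-Rotorua-Nelson-Christchurch: 6 + 7 + 1 + 6 = 20
Hamilton-Dunedin-Wellington-Auckland-Christchurch: 6 + 6 + 4 + 5 = 21
Hamilton-Nelson-Auckland-Christchurch: 4 + 2 + 5 = 11
Hamilton-Nelson-Rotorua-Auckland-Christchurch: 4 + 1 + 7 + 5 = 17
Hamilton-Nelson-Christchurch: 4 + 6 = 10
Shortest: 10 mi.

10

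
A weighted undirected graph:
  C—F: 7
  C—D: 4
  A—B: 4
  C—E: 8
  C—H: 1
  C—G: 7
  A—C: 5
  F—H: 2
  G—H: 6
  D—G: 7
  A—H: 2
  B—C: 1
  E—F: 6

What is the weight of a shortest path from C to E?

A few of the C→E routes:
C→E: 8
C→H→F→E: 1 + 2 + 6 = 9
C→B→A→H→F→E: 1 + 4 + 2 + 2 + 6 = 15
C→F→E: 7 + 6 = 13
C→A→H→F→E: 5 + 2 + 2 + 6 = 15
Best route has total 8.

8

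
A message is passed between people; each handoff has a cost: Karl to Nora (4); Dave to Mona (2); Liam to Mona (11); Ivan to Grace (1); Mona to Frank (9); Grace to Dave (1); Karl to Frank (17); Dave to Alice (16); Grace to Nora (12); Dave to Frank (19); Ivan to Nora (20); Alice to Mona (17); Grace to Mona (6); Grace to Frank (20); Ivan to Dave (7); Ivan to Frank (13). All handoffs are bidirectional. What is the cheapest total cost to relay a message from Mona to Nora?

15

Comparing a few candidate routes:
Mona→Dave→Grace→Ivan→Nora: 2 + 1 + 1 + 20 = 24
Mona→Dave→Grace→Nora: 2 + 1 + 12 = 15
Mona→Dave→Ivan→Grace→Nora: 2 + 7 + 1 + 12 = 22
Mona→Grace→Nora: 6 + 12 = 18
Shortest: 15.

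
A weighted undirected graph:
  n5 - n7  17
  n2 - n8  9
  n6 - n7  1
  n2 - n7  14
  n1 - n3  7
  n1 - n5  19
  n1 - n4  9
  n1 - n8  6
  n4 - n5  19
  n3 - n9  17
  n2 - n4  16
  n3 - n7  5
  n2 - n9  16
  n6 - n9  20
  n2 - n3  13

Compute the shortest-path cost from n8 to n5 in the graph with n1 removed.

A few of the n8→n5 routes:
n8→n2→n7→n5: 9 + 14 + 17 = 40
n8→n2→n4→n5: 9 + 16 + 19 = 44
n8→n2→n9→n6→n7→n5: 9 + 16 + 20 + 1 + 17 = 63
n8→n2→n9→n3→n7→n5: 9 + 16 + 17 + 5 + 17 = 64
n8→n2→n3→n7→n5: 9 + 13 + 5 + 17 = 44
Best route has total 40.

40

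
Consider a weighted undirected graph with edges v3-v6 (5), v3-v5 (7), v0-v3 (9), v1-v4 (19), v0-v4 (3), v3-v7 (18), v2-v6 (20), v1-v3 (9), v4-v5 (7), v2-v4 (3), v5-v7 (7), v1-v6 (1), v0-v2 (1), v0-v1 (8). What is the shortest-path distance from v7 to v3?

Some routes from v7 to v3:
v7→v5→v3: 7 + 7 = 14
v7→v5→v4→v0→v3: 7 + 7 + 3 + 9 = 26
v7→v3: 18
The minimum is 14.

14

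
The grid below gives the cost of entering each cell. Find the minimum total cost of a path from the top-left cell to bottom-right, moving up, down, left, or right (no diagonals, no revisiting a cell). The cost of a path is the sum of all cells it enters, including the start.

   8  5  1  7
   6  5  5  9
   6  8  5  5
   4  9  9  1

Path [0,0] → [0,1] → [0,2] → [1,2] → [2,2] → [2,3] → [3,3]: 8 + 5 + 1 + 5 + 5 + 5 + 1 = 30.

30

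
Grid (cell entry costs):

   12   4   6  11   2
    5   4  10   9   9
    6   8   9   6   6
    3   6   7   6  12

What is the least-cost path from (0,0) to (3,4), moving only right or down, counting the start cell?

Cheapest: r0c0→r1c0→r2c0→r3c0→r3c1→r3c2→r3c3→r3c4
  12 + 5 + 6 + 3 + 6 + 7 + 6 + 12 = 57

57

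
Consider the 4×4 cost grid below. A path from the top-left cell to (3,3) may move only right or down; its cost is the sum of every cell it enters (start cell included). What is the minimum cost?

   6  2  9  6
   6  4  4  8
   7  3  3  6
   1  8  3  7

28

Cheapest: (0,0) -> (0,1) -> (1,1) -> (2,1) -> (2,2) -> (3,2) -> (3,3)
  6 + 2 + 4 + 3 + 3 + 3 + 7 = 28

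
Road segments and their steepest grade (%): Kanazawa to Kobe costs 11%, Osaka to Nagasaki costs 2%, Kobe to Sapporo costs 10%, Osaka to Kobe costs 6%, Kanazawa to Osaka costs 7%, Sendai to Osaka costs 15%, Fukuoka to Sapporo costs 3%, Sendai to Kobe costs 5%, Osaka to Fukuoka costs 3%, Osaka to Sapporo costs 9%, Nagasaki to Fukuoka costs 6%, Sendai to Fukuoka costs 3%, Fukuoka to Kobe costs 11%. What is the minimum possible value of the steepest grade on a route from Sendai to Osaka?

Checking several routes:
Sendai - Fukuoka - Sapporo - Osaka: max(3, 3, 9) = 9
Sendai - Kobe - Osaka: max(5, 6) = 6
Sendai - Fukuoka - Osaka: max(3, 3) = 3
Sendai - Fukuoka - Nagasaki - Osaka: max(3, 6, 2) = 6
Smallest bottleneck: 3%.

3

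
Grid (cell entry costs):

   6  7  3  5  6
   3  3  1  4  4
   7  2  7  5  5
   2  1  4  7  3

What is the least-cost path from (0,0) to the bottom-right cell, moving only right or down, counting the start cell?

Path (0,0)→(1,0)→(1,1)→(1,2)→(1,3)→(1,4)→(2,4)→(3,4): 6 + 3 + 3 + 1 + 4 + 4 + 5 + 3 = 29.
For comparison, the top-then-right route costs 39.

29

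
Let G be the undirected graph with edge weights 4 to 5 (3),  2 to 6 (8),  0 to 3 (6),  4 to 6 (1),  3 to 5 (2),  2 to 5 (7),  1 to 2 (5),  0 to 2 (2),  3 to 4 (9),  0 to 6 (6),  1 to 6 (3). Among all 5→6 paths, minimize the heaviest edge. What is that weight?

Comparing a few candidate routes:
5 -> 3 -> 0 -> 2 -> 1 -> 6: max(2, 6, 2, 5, 3) = 6
5 -> 4 -> 6: max(3, 1) = 3
5 -> 2 -> 0 -> 6: max(7, 2, 6) = 7
5 -> 2 -> 1 -> 6: max(7, 5, 3) = 7
5 -> 3 -> 0 -> 6: max(2, 6, 6) = 6
5 -> 3 -> 0 -> 2 -> 6: max(2, 6, 2, 8) = 8
Smallest bottleneck: 3.

3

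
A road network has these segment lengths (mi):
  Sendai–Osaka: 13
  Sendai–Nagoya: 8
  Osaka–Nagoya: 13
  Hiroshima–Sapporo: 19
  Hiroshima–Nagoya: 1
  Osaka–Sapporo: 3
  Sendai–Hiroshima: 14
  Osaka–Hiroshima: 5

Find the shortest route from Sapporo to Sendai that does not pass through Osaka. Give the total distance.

Routes from Sapporo to Sendai avoiding Osaka:
Sapporo→Hiroshima→Sendai: 19 + 14 = 33
Sapporo→Hiroshima→Nagoya→Sendai: 19 + 1 + 8 = 28
The minimum is 28 mi.

28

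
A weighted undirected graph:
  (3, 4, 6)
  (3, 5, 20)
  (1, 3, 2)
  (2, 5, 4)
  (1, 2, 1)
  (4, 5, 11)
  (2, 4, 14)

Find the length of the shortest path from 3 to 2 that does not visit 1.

20

Paths from 3 to 2 avoiding 1:
3 -> 4 -> 5 -> 2: 6 + 11 + 4 = 21
3 -> 4 -> 2: 6 + 14 = 20
3 -> 5 -> 4 -> 2: 20 + 11 + 14 = 45
3 -> 5 -> 2: 20 + 4 = 24
The minimum is 20.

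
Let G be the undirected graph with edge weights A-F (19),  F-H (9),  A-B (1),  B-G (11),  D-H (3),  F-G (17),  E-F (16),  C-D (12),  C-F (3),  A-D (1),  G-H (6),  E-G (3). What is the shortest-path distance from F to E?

Comparing a few candidate routes:
F-E: 16
F-H-G-E: 9 + 6 + 3 = 18
F-G-E: 17 + 3 = 20
Shortest: 16.

16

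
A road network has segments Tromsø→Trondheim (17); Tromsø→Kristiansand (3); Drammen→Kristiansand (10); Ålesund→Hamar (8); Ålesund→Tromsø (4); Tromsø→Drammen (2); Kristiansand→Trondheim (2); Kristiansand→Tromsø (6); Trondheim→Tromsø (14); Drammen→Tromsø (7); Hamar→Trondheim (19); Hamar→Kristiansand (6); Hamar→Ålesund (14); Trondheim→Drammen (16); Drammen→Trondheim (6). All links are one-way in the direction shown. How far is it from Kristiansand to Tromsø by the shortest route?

Paths from Kristiansand to Tromsø:
Kristiansand-Tromsø: 6
Kristiansand-Trondheim-Tromsø: 2 + 14 = 16
Kristiansand-Trondheim-Drammen-Tromsø: 2 + 16 + 7 = 25
Shortest: 6 mi.

6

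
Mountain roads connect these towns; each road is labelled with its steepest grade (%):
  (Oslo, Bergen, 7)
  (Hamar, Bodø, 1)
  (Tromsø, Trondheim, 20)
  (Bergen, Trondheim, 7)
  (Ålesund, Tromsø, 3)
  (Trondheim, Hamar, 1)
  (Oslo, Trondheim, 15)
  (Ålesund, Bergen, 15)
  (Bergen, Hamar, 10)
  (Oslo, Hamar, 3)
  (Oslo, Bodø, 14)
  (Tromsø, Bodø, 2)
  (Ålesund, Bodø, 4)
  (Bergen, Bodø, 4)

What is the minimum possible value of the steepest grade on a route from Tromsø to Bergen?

4

Comparing a few candidate routes:
Tromsø→Ålesund→Bodø→Hamar→Oslo→Bergen: max(3, 4, 1, 3, 7) = 7
Tromsø→Ålesund→Bodø→Hamar→Trondheim→Bergen: max(3, 4, 1, 1, 7) = 7
Tromsø→Ålesund→Bodø→Bergen: max(3, 4, 4) = 4
Tromsø→Bodø→Bergen: max(2, 4) = 4
Smallest bottleneck: 4%.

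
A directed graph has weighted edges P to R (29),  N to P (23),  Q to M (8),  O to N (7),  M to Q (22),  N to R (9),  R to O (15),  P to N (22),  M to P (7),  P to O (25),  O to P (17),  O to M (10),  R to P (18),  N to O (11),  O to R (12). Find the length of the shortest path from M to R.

36

Some routes from M to R:
M -> P -> N -> R: 7 + 22 + 9 = 38
M -> P -> O -> R: 7 + 25 + 12 = 44
M -> P -> R: 7 + 29 = 36
Shortest: 36.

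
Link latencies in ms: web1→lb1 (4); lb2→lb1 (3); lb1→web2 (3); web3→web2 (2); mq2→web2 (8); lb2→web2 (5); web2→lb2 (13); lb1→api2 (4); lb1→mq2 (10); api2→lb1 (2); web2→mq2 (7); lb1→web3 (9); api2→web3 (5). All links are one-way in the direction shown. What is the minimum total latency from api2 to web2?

Candidate routes:
api2-lb1-web3-web2: 2 + 9 + 2 = 13
api2-web3-web2: 5 + 2 = 7
api2-lb1-mq2-web2: 2 + 10 + 8 = 20
api2-lb1-web2: 2 + 3 = 5
Best route has total 5 ms.

5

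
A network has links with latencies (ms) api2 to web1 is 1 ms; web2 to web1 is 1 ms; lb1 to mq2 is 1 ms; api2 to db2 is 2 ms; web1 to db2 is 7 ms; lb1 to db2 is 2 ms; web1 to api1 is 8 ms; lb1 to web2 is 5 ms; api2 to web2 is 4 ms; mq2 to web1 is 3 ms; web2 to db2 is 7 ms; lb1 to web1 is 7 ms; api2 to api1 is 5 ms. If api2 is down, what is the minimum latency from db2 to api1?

Some routes from db2 to api1 avoiding api2:
db2→lb1→web2→web1→api1: 2 + 5 + 1 + 8 = 16
db2→web1→api1: 7 + 8 = 15
db2→web2→web1→api1: 7 + 1 + 8 = 16
db2→lb1→web1→api1: 2 + 7 + 8 = 17
db2→lb1→mq2→web1→api1: 2 + 1 + 3 + 8 = 14
The minimum is 14 ms.

14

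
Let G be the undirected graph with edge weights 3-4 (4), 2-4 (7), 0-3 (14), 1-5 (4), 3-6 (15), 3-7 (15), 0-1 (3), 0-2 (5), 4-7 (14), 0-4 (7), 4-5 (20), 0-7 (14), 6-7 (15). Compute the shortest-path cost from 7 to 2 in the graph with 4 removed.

19

Routes from 7 to 2 avoiding 4:
7 -> 6 -> 3 -> 0 -> 2: 15 + 15 + 14 + 5 = 49
7 -> 0 -> 2: 14 + 5 = 19
7 -> 3 -> 0 -> 2: 15 + 14 + 5 = 34
Best route has total 19.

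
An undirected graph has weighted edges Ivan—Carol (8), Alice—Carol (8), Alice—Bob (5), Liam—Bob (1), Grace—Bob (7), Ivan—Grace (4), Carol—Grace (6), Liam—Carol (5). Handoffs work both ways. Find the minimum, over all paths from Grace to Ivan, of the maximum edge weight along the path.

Paths from Grace to Ivan:
Grace → Carol → Ivan: max(6, 8) = 8
Grace → Bob → Liam → Carol → Ivan: max(7, 1, 5, 8) = 8
Grace → Bob → Alice → Carol → Ivan: max(7, 5, 8, 8) = 8
Grace → Ivan: max(4) = 4
Best route has worst link 4.

4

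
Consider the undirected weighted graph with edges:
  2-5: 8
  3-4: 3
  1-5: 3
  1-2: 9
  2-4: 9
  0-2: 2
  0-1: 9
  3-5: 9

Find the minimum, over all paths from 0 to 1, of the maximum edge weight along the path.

8

Candidate routes:
0 → 1: max(9) = 9
0 → 2 → 1: max(2, 9) = 9
0 → 2 → 5 → 1: max(2, 8, 3) = 8
0 → 2 → 4 → 3 → 5 → 1: max(2, 9, 3, 9, 3) = 9
The minimum achievable maximum is 8.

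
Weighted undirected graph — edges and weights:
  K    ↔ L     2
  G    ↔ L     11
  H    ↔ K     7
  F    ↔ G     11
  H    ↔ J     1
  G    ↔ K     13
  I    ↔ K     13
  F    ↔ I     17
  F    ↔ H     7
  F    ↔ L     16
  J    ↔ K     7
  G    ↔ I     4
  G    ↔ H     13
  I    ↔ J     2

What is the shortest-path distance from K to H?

7

A few of the K→H routes:
K→J→H: 7 + 1 = 8
K→L→G→I→J→H: 2 + 11 + 4 + 2 + 1 = 20
K→G→I→J→H: 13 + 4 + 2 + 1 = 20
K→L→F→H: 2 + 16 + 7 = 25
K→H: 7
K→I→J→H: 13 + 2 + 1 = 16
Shortest: 7.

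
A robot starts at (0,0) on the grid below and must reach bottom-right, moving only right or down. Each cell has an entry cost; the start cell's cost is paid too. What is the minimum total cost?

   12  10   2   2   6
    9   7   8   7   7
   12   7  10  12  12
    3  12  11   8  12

63

Take (0,0)→(0,1)→(0,2)→(0,3)→(0,4)→(1,4)→(2,4)→(3,4) for a total of 12 + 10 + 2 + 2 + 6 + 7 + 12 + 12 = 63.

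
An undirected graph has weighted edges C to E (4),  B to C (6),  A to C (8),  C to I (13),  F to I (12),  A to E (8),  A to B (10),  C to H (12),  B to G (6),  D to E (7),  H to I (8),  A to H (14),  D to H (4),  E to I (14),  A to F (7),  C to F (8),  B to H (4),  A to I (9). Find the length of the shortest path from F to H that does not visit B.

20

A few of the F→H routes:
F → C → E → D → H: 8 + 4 + 7 + 4 = 23
F → A → E → D → H: 7 + 8 + 7 + 4 = 26
F → I → H: 12 + 8 = 20
F → C → H: 8 + 12 = 20
F → A → H: 7 + 14 = 21
F → A → I → H: 7 + 9 + 8 = 24
Shortest: 20.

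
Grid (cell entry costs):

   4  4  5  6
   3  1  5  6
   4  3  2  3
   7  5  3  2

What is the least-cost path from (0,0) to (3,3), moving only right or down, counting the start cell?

Take (0,0) -> (1,0) -> (1,1) -> (2,1) -> (2,2) -> (2,3) -> (3,3) for a total of 4 + 3 + 1 + 3 + 2 + 3 + 2 = 18.

18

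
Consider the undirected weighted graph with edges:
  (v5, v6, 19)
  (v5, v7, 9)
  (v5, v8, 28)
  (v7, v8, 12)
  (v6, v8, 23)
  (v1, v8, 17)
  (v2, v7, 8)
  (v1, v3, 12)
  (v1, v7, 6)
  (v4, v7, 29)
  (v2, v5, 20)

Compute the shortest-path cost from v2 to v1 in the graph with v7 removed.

Paths from v2 to v1 avoiding v7:
v2 - v5 - v8 - v1: 20 + 28 + 17 = 65
v2 - v5 - v6 - v8 - v1: 20 + 19 + 23 + 17 = 79
Shortest: 65.

65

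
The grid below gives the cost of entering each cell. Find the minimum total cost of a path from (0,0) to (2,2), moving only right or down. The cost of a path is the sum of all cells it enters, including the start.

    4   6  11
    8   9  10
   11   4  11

34

Cheapest: r0c0 → r0c1 → r1c1 → r2c1 → r2c2
  4 + 6 + 9 + 4 + 11 = 34
(Top row then right column would cost 42.)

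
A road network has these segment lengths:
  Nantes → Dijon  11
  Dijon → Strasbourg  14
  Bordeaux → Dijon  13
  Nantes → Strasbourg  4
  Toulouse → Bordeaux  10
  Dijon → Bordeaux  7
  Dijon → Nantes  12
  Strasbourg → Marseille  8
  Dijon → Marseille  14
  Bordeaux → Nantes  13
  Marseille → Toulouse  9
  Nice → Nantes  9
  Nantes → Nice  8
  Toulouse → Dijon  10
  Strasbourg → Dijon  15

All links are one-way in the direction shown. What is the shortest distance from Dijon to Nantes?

12

Routes from Dijon to Nantes:
Dijon → Strasbourg → Marseille → Toulouse → Bordeaux → Nantes: 14 + 8 + 9 + 10 + 13 = 54
Dijon → Nantes: 12
Dijon → Bordeaux → Nantes: 7 + 13 = 20
Dijon → Marseille → Toulouse → Bordeaux → Nantes: 14 + 9 + 10 + 13 = 46
Shortest: 12.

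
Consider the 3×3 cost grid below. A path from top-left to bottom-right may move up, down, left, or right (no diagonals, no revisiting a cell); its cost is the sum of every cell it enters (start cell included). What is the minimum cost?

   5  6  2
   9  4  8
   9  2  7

Path (0,0) -> (0,1) -> (1,1) -> (2,1) -> (2,2): 5 + 6 + 4 + 2 + 7 = 24.

24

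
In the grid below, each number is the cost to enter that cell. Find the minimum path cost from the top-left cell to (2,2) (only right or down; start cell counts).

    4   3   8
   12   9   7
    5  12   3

25

Best path: (0,0) -> (0,1) -> (0,2) -> (1,2) -> (2,2)
Cost: 4 + 3 + 8 + 7 + 3 = 25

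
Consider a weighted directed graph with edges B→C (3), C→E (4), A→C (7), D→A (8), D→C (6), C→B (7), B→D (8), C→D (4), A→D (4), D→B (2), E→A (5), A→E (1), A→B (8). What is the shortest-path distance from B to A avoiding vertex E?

15

Candidate routes:
B-D-A: 8 + 8 = 16
B-C-D-A: 3 + 4 + 8 = 15
Shortest: 15.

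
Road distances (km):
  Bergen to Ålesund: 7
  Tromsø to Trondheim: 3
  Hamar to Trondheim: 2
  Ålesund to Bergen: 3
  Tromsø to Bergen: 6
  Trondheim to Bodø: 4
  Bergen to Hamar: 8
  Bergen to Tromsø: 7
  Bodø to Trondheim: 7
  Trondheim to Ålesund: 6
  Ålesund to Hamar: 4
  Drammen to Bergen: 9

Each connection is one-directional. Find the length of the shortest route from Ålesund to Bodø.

10

Paths from Ålesund to Bodø:
Ålesund → Bergen → Hamar → Trondheim → Bodø: 3 + 8 + 2 + 4 = 17
Ålesund → Hamar → Trondheim → Bodø: 4 + 2 + 4 = 10
Ålesund → Bergen → Tromsø → Trondheim → Bodø: 3 + 7 + 3 + 4 = 17
The minimum is 10 km.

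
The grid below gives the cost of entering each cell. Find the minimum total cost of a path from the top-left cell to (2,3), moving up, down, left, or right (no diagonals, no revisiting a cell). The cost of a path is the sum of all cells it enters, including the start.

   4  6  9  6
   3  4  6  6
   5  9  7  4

Cheapest: (0,0) (1,0) (1,1) (1,2) (1,3) (2,3)
  4 + 3 + 4 + 6 + 6 + 4 = 27

27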